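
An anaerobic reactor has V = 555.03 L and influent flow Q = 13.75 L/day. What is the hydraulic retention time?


HRT = V / Q
= 555.03 / 13.75
= 40.3658 days

40.3658 days


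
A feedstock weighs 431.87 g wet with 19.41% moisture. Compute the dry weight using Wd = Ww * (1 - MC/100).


Wd = Ww * (1 - MC/100)
= 431.87 * (1 - 19.41/100)
= 348.0440 g

348.0440 g


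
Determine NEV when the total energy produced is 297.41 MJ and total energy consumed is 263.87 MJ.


NEV = E_out - E_in
= 297.41 - 263.87
= 33.5400 MJ

33.5400 MJ


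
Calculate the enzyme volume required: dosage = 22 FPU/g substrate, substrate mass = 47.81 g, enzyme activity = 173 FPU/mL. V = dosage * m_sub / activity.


V = dosage * m_sub / activity
V = 22 * 47.81 / 173
V = 6.0799 mL

6.0799 mL


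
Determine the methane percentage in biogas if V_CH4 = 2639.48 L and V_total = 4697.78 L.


CH4% = V_CH4 / V_total * 100
= 2639.48 / 4697.78 * 100
= 56.1857%

56.1857%


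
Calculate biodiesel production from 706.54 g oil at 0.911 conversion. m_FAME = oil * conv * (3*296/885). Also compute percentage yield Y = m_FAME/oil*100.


m_FAME = oil * conv * (3 * 296 / 885) = oil * conv * (888/885)
= 706.54 * 0.911 * 888 / 885
= 645.8398 g
Y = m_FAME / oil * 100 = conv * (888/885) * 100
= 0.911 * 888 / 885 * 100
= 91.41%

645.8398 g FAME; Y = 91.41%


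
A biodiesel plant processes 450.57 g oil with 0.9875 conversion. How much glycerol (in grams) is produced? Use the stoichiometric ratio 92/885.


glycerol = oil * conv * (92/885)
= 450.57 * 0.9875 * 92 / 885
= 46.2534 g

46.2534 g


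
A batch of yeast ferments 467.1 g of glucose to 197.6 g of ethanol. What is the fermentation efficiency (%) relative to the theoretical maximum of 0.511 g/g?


Fermentation efficiency = (actual / (0.511 * glucose)) * 100
= (197.6 / (0.511 * 467.1)) * 100
= 82.7859%

82.7859%


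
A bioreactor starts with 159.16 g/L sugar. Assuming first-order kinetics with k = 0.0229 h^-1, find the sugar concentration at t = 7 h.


S = S0 * exp(-k * t)
S = 159.16 * exp(-0.0229 * 7)
S = 135.5865 g/L

135.5865 g/L


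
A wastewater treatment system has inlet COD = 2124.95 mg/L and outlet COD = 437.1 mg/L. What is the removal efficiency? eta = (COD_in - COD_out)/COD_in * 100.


eta = (COD_in - COD_out) / COD_in * 100
= (2124.95 - 437.1) / 2124.95 * 100
= 79.4301%

79.4301%


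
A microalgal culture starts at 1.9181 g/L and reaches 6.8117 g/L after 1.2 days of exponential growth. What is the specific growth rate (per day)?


mu = ln(X2/X1) / dt
= ln(6.8117/1.9181) / 1.2
= 1.0561 per day

1.0561 per day


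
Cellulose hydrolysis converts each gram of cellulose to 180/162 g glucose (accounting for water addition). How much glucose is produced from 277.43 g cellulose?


glucose = cellulose * 180/162
= 277.43 * 180/162
= 308.2556 g

308.2556 g


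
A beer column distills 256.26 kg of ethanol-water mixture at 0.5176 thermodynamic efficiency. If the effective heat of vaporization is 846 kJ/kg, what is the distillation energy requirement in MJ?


E = m * 846 / (eta * 1000)
= 256.26 * 846 / (0.5176 * 1000)
= 418.8485 MJ

418.8485 MJ


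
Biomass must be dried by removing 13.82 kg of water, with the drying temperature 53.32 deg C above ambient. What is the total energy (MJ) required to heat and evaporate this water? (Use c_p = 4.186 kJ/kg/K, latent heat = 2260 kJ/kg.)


E = m_water * (4.186 * dT + 2260) / 1000
= 13.82 * (4.186 * 53.32 + 2260) / 1000
= 34.3178 MJ

34.3178 MJ


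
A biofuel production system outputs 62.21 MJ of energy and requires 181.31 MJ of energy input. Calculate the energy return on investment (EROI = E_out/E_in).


EROI = E_out / E_in
= 62.21 / 181.31
= 0.3431

0.3431


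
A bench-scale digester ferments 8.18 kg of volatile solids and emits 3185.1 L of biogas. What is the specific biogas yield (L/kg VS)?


Y = V / VS
= 3185.1 / 8.18
= 389.3765 L/kg VS

389.3765 L/kg VS


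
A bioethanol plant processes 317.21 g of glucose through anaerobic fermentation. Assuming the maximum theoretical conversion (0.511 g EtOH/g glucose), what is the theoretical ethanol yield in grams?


Theoretical ethanol yield: m_EtOH = 0.511 * m_glucose
m_EtOH = 0.511 * 317.21 = 162.0943 g

162.0943 g


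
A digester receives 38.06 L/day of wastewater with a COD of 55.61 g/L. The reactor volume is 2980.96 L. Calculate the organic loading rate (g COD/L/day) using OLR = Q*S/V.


OLR = Q * S / V
= 38.06 * 55.61 / 2980.96
= 0.7100 g/L/day

0.7100 g/L/day


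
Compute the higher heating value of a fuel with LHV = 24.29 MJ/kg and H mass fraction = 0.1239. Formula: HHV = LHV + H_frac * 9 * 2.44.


HHV = LHV + H_frac * 9 * 2.44
= 24.29 + 0.1239 * 9 * 2.44
= 27.0108 MJ/kg

27.0108 MJ/kg


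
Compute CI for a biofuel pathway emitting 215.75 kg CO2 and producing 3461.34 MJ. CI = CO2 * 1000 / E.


CI = CO2 * 1000 / E
= 215.75 * 1000 / 3461.34
= 62.3314 g CO2/MJ

62.3314 g CO2/MJ


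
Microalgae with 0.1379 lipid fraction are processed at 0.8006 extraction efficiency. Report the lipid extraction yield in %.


Y = lipid_content * extraction_eff * 100
= 0.1379 * 0.8006 * 100
= 11.0403%

11.0403%


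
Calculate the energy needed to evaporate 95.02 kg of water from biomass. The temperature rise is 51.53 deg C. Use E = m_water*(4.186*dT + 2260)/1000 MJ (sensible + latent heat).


E = m_water * (4.186 * dT + 2260) / 1000
= 95.02 * (4.186 * 51.53 + 2260) / 1000
= 235.2414 MJ

235.2414 MJ


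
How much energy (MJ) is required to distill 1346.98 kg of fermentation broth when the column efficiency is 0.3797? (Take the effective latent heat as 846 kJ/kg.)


E = m * 846 / (eta * 1000)
= 1346.98 * 846 / (0.3797 * 1000)
= 3001.1722 MJ

3001.1722 MJ


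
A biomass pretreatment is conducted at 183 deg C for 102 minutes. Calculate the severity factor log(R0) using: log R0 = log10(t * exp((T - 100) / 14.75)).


logR0 = log10(t * exp((T - 100) / 14.75))
= log10(102 * exp((183 - 100) / 14.75))
= 4.4524

4.4524


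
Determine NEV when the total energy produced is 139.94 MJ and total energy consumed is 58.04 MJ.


NEV = E_out - E_in
= 139.94 - 58.04
= 81.9000 MJ

81.9000 MJ


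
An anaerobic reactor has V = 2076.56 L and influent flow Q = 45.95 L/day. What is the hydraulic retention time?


HRT = V / Q
= 2076.56 / 45.95
= 45.1917 days

45.1917 days


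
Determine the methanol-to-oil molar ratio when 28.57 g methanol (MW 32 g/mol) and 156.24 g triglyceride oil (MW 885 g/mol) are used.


Molar ratio = n_MeOH / n_oil = (MeOH/32) / (oil/885) = (MeOH * 885) / (32 * oil)
= (28.57 * 885) / (32 * 156.24)
= 5.0572

5.0572


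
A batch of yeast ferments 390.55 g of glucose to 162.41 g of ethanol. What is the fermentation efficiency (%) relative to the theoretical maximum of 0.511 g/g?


Fermentation efficiency = (actual / (0.511 * glucose)) * 100
= (162.41 / (0.511 * 390.55)) * 100
= 81.3795%

81.3795%


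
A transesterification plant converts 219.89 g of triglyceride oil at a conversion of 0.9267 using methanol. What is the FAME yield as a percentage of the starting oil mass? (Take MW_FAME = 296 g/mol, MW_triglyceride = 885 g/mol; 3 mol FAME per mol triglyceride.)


m_FAME = oil * conv * (3 * 296 / 885) = oil * conv * (888/885)
= 219.89 * 0.9267 * 888 / 885
= 204.4628 g
Y = m_FAME / oil * 100 = conv * (888/885) * 100
= 0.9267 * 888 / 885 * 100
= 92.98%

92.98%


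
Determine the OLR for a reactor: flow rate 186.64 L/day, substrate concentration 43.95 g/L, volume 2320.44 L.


OLR = Q * S / V
= 186.64 * 43.95 / 2320.44
= 3.5350 g/L/day

3.5350 g/L/day


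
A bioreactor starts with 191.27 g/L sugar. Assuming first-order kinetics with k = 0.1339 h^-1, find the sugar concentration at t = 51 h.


S = S0 * exp(-k * t)
S = 191.27 * exp(-0.1339 * 51)
S = 0.2070 g/L

0.2070 g/L


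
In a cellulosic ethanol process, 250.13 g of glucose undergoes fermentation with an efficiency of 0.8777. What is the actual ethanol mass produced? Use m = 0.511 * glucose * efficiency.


Actual ethanol: m = 0.511 * 250.13 * 0.8777
m = 112.1845 g

112.1845 g


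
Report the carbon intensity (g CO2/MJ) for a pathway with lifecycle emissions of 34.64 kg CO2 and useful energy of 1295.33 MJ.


CI = CO2 * 1000 / E
= 34.64 * 1000 / 1295.33
= 26.7422 g CO2/MJ

26.7422 g CO2/MJ


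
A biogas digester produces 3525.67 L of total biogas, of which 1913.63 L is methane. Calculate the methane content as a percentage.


CH4% = V_CH4 / V_total * 100
= 1913.63 / 3525.67 * 100
= 54.2771%

54.2771%


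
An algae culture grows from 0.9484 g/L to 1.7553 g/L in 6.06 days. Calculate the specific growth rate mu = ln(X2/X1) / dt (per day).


mu = ln(X2/X1) / dt
= ln(1.7553/0.9484) / 6.06
= 0.1016 per day

0.1016 per day


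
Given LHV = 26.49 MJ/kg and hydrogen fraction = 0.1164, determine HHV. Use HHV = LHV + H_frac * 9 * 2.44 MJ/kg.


HHV = LHV + H_frac * 9 * 2.44
= 26.49 + 0.1164 * 9 * 2.44
= 29.0461 MJ/kg

29.0461 MJ/kg


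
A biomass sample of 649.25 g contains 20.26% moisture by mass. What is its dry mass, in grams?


Wd = Ww * (1 - MC/100)
= 649.25 * (1 - 20.26/100)
= 517.7120 g

517.7120 g


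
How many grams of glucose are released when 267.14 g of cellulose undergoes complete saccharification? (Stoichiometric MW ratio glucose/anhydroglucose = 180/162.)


glucose = cellulose * 180/162
= 267.14 * 180/162
= 296.8222 g

296.8222 g


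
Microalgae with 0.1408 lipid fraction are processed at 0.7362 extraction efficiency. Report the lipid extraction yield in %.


Y = lipid_content * extraction_eff * 100
= 0.1408 * 0.7362 * 100
= 10.3657%

10.3657%


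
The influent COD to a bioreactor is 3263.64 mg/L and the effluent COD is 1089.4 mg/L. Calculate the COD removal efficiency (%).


eta = (COD_in - COD_out) / COD_in * 100
= (3263.64 - 1089.4) / 3263.64 * 100
= 66.6201%

66.6201%


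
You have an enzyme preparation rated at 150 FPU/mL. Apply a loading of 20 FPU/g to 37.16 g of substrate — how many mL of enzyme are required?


V = dosage * m_sub / activity
V = 20 * 37.16 / 150
V = 4.9547 mL

4.9547 mL


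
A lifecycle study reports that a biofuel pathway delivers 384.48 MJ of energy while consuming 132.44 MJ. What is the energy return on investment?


EROI = E_out / E_in
= 384.48 / 132.44
= 2.9031

2.9031


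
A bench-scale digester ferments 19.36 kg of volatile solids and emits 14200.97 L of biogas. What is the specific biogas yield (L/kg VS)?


Y = V / VS
= 14200.97 / 19.36
= 733.5212 L/kg VS

733.5212 L/kg VS


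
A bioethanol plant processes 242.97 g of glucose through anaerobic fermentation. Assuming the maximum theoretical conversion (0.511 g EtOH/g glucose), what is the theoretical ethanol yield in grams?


Theoretical ethanol yield: m_EtOH = 0.511 * m_glucose
m_EtOH = 0.511 * 242.97 = 124.1577 g

124.1577 g


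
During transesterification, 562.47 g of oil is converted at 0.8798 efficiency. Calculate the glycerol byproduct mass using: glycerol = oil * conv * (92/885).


glycerol = oil * conv * (92/885)
= 562.47 * 0.8798 * 92 / 885
= 51.4432 g

51.4432 g


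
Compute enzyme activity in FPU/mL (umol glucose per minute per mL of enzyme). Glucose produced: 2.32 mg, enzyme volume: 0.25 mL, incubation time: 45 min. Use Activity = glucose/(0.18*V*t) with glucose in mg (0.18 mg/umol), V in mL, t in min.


Activity = glucose_mg / (0.18 mg/umol * V_mL * t_min)
= 2.32 / (0.18 * 0.25 * 45)
= 1.1457 FPU/mL

1.1457 FPU/mL


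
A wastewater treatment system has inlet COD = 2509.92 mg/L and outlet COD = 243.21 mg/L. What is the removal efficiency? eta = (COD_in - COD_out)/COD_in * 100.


eta = (COD_in - COD_out) / COD_in * 100
= (2509.92 - 243.21) / 2509.92 * 100
= 90.3100%

90.3100%


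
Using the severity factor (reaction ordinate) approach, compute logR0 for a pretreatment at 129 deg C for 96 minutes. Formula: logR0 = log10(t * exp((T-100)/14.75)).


logR0 = log10(t * exp((T - 100) / 14.75))
= log10(96 * exp((129 - 100) / 14.75))
= 2.8361

2.8361


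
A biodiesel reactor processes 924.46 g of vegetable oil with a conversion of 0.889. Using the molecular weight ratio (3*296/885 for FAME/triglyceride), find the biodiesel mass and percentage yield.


m_FAME = oil * conv * (3 * 296 / 885) = oil * conv * (888/885)
= 924.46 * 0.889 * 888 / 885
= 824.6309 g
Y = m_FAME / oil * 100 = conv * (888/885) * 100
= 0.889 * 888 / 885 * 100
= 89.20%

824.6309 g FAME; Y = 89.20%


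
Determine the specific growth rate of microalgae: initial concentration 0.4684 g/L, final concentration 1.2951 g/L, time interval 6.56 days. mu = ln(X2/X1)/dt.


mu = ln(X2/X1) / dt
= ln(1.2951/0.4684) / 6.56
= 0.1550 per day

0.1550 per day


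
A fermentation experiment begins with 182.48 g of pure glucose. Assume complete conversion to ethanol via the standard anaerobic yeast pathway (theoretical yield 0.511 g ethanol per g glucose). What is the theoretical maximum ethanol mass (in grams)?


Theoretical ethanol yield: m_EtOH = 0.511 * m_glucose
m_EtOH = 0.511 * 182.48 = 93.2473 g

93.2473 g


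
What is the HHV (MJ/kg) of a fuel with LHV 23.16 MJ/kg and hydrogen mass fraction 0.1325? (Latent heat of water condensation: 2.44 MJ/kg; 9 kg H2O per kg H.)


HHV = LHV + H_frac * 9 * 2.44
= 23.16 + 0.1325 * 9 * 2.44
= 26.0697 MJ/kg

26.0697 MJ/kg


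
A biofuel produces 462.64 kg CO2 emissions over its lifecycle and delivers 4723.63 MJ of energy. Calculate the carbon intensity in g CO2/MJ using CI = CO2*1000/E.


CI = CO2 * 1000 / E
= 462.64 * 1000 / 4723.63
= 97.9416 g CO2/MJ

97.9416 g CO2/MJ


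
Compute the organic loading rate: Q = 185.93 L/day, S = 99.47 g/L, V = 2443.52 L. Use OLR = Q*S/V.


OLR = Q * S / V
= 185.93 * 99.47 / 2443.52
= 7.5688 g/L/day

7.5688 g/L/day


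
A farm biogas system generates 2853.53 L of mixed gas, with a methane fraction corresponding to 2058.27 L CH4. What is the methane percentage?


CH4% = V_CH4 / V_total * 100
= 2058.27 / 2853.53 * 100
= 72.1307%

72.1307%


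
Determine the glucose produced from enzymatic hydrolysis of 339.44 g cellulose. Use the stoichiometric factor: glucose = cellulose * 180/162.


glucose = cellulose * 180/162
= 339.44 * 180/162
= 377.1556 g

377.1556 g


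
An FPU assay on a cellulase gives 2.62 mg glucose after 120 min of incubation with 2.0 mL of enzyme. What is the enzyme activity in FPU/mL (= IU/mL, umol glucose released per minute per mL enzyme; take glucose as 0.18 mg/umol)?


Activity = glucose_mg / (0.18 mg/umol * V_mL * t_min)
= 2.62 / (0.18 * 2.0 * 120)
= 0.0606 FPU/mL

0.0606 FPU/mL


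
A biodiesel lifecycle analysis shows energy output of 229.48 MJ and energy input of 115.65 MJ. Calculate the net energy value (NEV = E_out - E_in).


NEV = E_out - E_in
= 229.48 - 115.65
= 113.8300 MJ

113.8300 MJ


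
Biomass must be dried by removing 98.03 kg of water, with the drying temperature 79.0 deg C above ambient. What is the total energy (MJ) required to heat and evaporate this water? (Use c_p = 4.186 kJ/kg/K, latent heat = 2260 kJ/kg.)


E = m_water * (4.186 * dT + 2260) / 1000
= 98.03 * (4.186 * 79.0 + 2260) / 1000
= 253.9657 MJ

253.9657 MJ


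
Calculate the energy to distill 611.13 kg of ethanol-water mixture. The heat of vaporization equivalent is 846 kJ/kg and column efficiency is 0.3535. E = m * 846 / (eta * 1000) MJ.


E = m * 846 / (eta * 1000)
= 611.13 * 846 / (0.3535 * 1000)
= 1462.5629 MJ

1462.5629 MJ


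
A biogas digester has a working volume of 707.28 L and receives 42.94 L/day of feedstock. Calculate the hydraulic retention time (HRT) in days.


HRT = V / Q
= 707.28 / 42.94
= 16.4714 days

16.4714 days


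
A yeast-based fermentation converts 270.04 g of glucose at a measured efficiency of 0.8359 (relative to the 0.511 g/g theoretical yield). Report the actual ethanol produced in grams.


Actual ethanol: m = 0.511 * 270.04 * 0.8359
m = 115.3462 g

115.3462 g


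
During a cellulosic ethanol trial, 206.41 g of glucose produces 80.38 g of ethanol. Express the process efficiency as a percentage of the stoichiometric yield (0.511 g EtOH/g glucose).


Fermentation efficiency = (actual / (0.511 * glucose)) * 100
= (80.38 / (0.511 * 206.41)) * 100
= 76.2073%

76.2073%


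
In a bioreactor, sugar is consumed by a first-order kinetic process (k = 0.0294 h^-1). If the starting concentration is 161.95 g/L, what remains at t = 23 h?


S = S0 * exp(-k * t)
S = 161.95 * exp(-0.0294 * 23)
S = 82.3590 g/L

82.3590 g/L


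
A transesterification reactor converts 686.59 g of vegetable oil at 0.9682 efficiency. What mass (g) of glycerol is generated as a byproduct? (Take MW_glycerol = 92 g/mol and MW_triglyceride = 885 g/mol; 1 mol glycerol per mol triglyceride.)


glycerol = oil * conv * (92/885)
= 686.59 * 0.9682 * 92 / 885
= 69.1046 g

69.1046 g


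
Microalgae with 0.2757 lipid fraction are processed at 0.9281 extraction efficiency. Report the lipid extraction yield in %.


Y = lipid_content * extraction_eff * 100
= 0.2757 * 0.9281 * 100
= 25.5877%

25.5877%


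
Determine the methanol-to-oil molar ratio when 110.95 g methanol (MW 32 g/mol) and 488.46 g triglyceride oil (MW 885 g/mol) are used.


Molar ratio = n_MeOH / n_oil = (MeOH/32) / (oil/885) = (MeOH * 885) / (32 * oil)
= (110.95 * 885) / (32 * 488.46)
= 6.2819

6.2819


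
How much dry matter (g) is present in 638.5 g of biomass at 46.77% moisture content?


Wd = Ww * (1 - MC/100)
= 638.5 * (1 - 46.77/100)
= 339.8736 g

339.8736 g


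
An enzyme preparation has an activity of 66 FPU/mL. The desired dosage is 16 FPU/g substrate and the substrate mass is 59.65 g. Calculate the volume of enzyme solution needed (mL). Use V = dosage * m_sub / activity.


V = dosage * m_sub / activity
V = 16 * 59.65 / 66
V = 14.4606 mL

14.4606 mL


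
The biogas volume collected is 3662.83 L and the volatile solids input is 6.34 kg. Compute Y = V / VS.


Y = V / VS
= 3662.83 / 6.34
= 577.7334 L/kg VS

577.7334 L/kg VS


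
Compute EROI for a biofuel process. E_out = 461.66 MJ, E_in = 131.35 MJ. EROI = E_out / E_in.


EROI = E_out / E_in
= 461.66 / 131.35
= 3.5147

3.5147


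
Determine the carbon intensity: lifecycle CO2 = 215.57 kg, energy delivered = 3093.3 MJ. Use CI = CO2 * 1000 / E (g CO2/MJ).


CI = CO2 * 1000 / E
= 215.57 * 1000 / 3093.3
= 69.6893 g CO2/MJ

69.6893 g CO2/MJ


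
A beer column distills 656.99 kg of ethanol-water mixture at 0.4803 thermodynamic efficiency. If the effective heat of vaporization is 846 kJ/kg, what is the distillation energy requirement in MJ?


E = m * 846 / (eta * 1000)
= 656.99 * 846 / (0.4803 * 1000)
= 1157.2216 MJ

1157.2216 MJ


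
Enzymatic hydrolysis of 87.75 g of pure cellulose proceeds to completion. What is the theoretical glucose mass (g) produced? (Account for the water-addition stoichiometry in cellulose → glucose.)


glucose = cellulose * 180/162
= 87.75 * 180/162
= 97.5000 g

97.5000 g


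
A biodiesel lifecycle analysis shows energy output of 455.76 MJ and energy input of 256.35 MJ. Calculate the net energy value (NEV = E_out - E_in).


NEV = E_out - E_in
= 455.76 - 256.35
= 199.4100 MJ

199.4100 MJ


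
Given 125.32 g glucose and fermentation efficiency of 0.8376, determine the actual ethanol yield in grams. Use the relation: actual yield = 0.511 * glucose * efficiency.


Actual ethanol: m = 0.511 * 125.32 * 0.8376
m = 53.6387 g

53.6387 g


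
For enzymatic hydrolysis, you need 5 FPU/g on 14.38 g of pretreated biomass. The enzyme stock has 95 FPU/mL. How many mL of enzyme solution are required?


V = dosage * m_sub / activity
V = 5 * 14.38 / 95
V = 0.7568 mL

0.7568 mL


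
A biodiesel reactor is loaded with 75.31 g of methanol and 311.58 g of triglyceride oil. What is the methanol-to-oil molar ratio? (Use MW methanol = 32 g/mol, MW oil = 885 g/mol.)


Molar ratio = n_MeOH / n_oil = (MeOH/32) / (oil/885) = (MeOH * 885) / (32 * oil)
= (75.31 * 885) / (32 * 311.58)
= 6.6846

6.6846


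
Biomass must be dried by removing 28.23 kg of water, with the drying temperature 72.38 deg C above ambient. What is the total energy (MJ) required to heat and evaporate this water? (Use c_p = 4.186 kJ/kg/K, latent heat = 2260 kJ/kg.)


E = m_water * (4.186 * dT + 2260) / 1000
= 28.23 * (4.186 * 72.38 + 2260) / 1000
= 72.3530 MJ

72.3530 MJ


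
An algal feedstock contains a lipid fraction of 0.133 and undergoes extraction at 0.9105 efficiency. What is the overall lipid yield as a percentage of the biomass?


Y = lipid_content * extraction_eff * 100
= 0.133 * 0.9105 * 100
= 12.1097%

12.1097%


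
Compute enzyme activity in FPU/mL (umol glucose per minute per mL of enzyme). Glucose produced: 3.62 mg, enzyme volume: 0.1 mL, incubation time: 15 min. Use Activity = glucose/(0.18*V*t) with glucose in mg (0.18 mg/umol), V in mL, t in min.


Activity = glucose_mg / (0.18 mg/umol * V_mL * t_min)
= 3.62 / (0.18 * 0.1 * 15)
= 13.4074 FPU/mL

13.4074 FPU/mL


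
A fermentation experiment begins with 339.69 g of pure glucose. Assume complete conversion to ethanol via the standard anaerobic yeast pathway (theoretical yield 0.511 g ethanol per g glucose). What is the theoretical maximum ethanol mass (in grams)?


Theoretical ethanol yield: m_EtOH = 0.511 * m_glucose
m_EtOH = 0.511 * 339.69 = 173.5816 g

173.5816 g


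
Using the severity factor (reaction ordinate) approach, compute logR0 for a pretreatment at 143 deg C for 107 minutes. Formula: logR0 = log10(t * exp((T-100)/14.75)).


logR0 = log10(t * exp((T - 100) / 14.75))
= log10(107 * exp((143 - 100) / 14.75))
= 3.2955

3.2955


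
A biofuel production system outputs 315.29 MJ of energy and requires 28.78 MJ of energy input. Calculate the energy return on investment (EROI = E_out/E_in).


EROI = E_out / E_in
= 315.29 / 28.78
= 10.9552

10.9552


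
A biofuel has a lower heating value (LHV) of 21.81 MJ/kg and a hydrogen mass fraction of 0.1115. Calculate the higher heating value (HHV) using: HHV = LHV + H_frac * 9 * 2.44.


HHV = LHV + H_frac * 9 * 2.44
= 21.81 + 0.1115 * 9 * 2.44
= 24.2585 MJ/kg

24.2585 MJ/kg


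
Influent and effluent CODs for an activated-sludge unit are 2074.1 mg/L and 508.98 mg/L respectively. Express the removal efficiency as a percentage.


eta = (COD_in - COD_out) / COD_in * 100
= (2074.1 - 508.98) / 2074.1 * 100
= 75.4602%

75.4602%


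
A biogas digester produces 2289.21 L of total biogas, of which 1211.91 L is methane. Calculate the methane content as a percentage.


CH4% = V_CH4 / V_total * 100
= 1211.91 / 2289.21 * 100
= 52.9401%

52.9401%


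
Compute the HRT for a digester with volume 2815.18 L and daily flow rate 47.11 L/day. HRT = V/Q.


HRT = V / Q
= 2815.18 / 47.11
= 59.7576 days

59.7576 days


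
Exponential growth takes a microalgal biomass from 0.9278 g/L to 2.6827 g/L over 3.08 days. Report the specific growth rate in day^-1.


mu = ln(X2/X1) / dt
= ln(2.6827/0.9278) / 3.08
= 0.3447 per day

0.3447 per day


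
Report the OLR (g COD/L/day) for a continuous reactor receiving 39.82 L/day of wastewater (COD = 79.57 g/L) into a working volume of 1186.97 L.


OLR = Q * S / V
= 39.82 * 79.57 / 1186.97
= 2.6694 g/L/day

2.6694 g/L/day


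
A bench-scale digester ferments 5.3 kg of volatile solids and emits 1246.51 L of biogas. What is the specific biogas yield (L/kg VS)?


Y = V / VS
= 1246.51 / 5.3
= 235.1906 L/kg VS

235.1906 L/kg VS


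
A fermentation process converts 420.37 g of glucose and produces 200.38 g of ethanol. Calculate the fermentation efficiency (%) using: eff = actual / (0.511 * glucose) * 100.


Fermentation efficiency = (actual / (0.511 * glucose)) * 100
= (200.38 / (0.511 * 420.37)) * 100
= 93.2828%

93.2828%


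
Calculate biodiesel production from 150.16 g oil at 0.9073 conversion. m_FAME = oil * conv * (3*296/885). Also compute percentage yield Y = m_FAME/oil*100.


m_FAME = oil * conv * (3 * 296 / 885) = oil * conv * (888/885)
= 150.16 * 0.9073 * 888 / 885
= 136.7020 g
Y = m_FAME / oil * 100 = conv * (888/885) * 100
= 0.9073 * 888 / 885 * 100
= 91.04%

136.7020 g FAME; Y = 91.04%


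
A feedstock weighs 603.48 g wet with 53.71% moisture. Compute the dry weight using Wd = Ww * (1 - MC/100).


Wd = Ww * (1 - MC/100)
= 603.48 * (1 - 53.71/100)
= 279.3509 g

279.3509 g


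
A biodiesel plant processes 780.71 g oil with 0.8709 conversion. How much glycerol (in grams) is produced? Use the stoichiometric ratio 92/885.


glycerol = oil * conv * (92/885)
= 780.71 * 0.8709 * 92 / 885
= 70.6810 g

70.6810 g


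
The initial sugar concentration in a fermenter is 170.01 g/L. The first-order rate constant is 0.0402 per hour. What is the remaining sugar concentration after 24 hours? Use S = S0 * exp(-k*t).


S = S0 * exp(-k * t)
S = 170.01 * exp(-0.0402 * 24)
S = 64.7839 g/L

64.7839 g/L


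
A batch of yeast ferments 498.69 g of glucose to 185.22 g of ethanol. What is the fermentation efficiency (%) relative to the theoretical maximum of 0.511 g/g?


Fermentation efficiency = (actual / (0.511 * glucose)) * 100
= (185.22 / (0.511 * 498.69)) * 100
= 72.6836%

72.6836%


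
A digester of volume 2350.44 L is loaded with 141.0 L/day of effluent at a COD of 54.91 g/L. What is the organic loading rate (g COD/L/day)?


OLR = Q * S / V
= 141.0 * 54.91 / 2350.44
= 3.2940 g/L/day

3.2940 g/L/day


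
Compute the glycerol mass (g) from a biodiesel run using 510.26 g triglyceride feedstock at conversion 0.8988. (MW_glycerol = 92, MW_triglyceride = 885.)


glycerol = oil * conv * (92/885)
= 510.26 * 0.8988 * 92 / 885
= 47.6759 g

47.6759 g


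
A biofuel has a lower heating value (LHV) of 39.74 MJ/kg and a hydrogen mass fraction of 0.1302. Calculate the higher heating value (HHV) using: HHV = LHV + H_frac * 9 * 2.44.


HHV = LHV + H_frac * 9 * 2.44
= 39.74 + 0.1302 * 9 * 2.44
= 42.5992 MJ/kg

42.5992 MJ/kg


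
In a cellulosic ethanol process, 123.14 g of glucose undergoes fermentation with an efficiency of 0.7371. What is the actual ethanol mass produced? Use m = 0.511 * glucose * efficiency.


Actual ethanol: m = 0.511 * 123.14 * 0.7371
m = 46.3817 g

46.3817 g


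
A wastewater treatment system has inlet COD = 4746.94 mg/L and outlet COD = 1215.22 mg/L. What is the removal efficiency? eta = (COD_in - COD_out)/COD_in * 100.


eta = (COD_in - COD_out) / COD_in * 100
= (4746.94 - 1215.22) / 4746.94 * 100
= 74.3999%

74.3999%


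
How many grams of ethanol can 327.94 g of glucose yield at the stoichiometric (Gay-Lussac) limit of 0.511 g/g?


Theoretical ethanol yield: m_EtOH = 0.511 * m_glucose
m_EtOH = 0.511 * 327.94 = 167.5773 g

167.5773 g


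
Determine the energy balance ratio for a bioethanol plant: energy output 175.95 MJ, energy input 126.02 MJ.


EROI = E_out / E_in
= 175.95 / 126.02
= 1.3962

1.3962


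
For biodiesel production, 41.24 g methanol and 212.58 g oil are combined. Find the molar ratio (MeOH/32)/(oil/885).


Molar ratio = n_MeOH / n_oil = (MeOH/32) / (oil/885) = (MeOH * 885) / (32 * oil)
= (41.24 * 885) / (32 * 212.58)
= 5.3652

5.3652


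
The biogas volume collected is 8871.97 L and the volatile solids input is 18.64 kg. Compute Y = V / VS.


Y = V / VS
= 8871.97 / 18.64
= 475.9641 L/kg VS

475.9641 L/kg VS


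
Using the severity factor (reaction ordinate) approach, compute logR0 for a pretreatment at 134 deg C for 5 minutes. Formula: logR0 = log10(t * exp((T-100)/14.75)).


logR0 = log10(t * exp((T - 100) / 14.75))
= log10(5 * exp((134 - 100) / 14.75))
= 1.7001

1.7001


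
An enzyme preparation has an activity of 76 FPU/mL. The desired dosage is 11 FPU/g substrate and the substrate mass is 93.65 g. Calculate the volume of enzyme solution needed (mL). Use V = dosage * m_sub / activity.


V = dosage * m_sub / activity
V = 11 * 93.65 / 76
V = 13.5546 mL

13.5546 mL


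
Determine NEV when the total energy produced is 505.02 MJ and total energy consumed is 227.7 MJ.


NEV = E_out - E_in
= 505.02 - 227.7
= 277.3200 MJ

277.3200 MJ


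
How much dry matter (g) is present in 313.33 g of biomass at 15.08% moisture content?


Wd = Ww * (1 - MC/100)
= 313.33 * (1 - 15.08/100)
= 266.0798 g

266.0798 g


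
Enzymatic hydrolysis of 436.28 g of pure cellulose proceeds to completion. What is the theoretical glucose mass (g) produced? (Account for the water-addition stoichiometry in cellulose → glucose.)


glucose = cellulose * 180/162
= 436.28 * 180/162
= 484.7556 g

484.7556 g


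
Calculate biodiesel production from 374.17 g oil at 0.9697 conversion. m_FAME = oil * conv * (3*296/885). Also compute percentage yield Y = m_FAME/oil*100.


m_FAME = oil * conv * (3 * 296 / 885) = oil * conv * (888/885)
= 374.17 * 0.9697 * 888 / 885
= 364.0626 g
Y = m_FAME / oil * 100 = conv * (888/885) * 100
= 0.9697 * 888 / 885 * 100
= 97.30%

364.0626 g FAME; Y = 97.30%


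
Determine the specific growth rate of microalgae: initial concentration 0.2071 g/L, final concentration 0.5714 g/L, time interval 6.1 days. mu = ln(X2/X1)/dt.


mu = ln(X2/X1) / dt
= ln(0.5714/0.2071) / 6.1
= 0.1664 per day

0.1664 per day


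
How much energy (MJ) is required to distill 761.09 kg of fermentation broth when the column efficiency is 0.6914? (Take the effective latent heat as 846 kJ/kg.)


E = m * 846 / (eta * 1000)
= 761.09 * 846 / (0.6914 * 1000)
= 931.2730 MJ

931.2730 MJ


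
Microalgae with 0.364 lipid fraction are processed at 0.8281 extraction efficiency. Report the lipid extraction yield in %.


Y = lipid_content * extraction_eff * 100
= 0.364 * 0.8281 * 100
= 30.1428%

30.1428%


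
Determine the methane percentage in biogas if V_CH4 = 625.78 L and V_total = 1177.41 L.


CH4% = V_CH4 / V_total * 100
= 625.78 / 1177.41 * 100
= 53.1489%

53.1489%


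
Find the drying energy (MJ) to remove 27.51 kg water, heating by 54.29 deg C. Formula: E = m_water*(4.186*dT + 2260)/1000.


E = m_water * (4.186 * dT + 2260) / 1000
= 27.51 * (4.186 * 54.29 + 2260) / 1000
= 68.4245 MJ

68.4245 MJ


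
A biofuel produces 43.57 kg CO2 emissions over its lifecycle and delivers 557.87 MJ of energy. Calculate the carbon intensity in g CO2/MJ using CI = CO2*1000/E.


CI = CO2 * 1000 / E
= 43.57 * 1000 / 557.87
= 78.1006 g CO2/MJ

78.1006 g CO2/MJ


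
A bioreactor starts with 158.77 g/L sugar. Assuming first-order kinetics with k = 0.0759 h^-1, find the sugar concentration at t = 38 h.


S = S0 * exp(-k * t)
S = 158.77 * exp(-0.0759 * 38)
S = 8.8752 g/L

8.8752 g/L


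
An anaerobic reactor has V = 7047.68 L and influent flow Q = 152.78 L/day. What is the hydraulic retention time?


HRT = V / Q
= 7047.68 / 152.78
= 46.1296 days

46.1296 days


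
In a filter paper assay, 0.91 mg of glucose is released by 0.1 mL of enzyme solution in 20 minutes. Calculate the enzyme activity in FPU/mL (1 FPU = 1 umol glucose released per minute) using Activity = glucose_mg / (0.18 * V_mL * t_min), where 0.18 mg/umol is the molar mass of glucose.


Activity = glucose_mg / (0.18 mg/umol * V_mL * t_min)
= 0.91 / (0.18 * 0.1 * 20)
= 2.5278 FPU/mL

2.5278 FPU/mL


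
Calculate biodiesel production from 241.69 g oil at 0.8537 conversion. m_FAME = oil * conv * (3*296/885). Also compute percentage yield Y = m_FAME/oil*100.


m_FAME = oil * conv * (3 * 296 / 885) = oil * conv * (888/885)
= 241.69 * 0.8537 * 888 / 885
= 207.0302 g
Y = m_FAME / oil * 100 = conv * (888/885) * 100
= 0.8537 * 888 / 885 * 100
= 85.66%

207.0302 g FAME; Y = 85.66%


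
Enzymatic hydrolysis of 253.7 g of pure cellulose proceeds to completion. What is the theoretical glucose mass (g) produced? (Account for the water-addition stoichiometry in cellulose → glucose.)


glucose = cellulose * 180/162
= 253.7 * 180/162
= 281.8889 g

281.8889 g


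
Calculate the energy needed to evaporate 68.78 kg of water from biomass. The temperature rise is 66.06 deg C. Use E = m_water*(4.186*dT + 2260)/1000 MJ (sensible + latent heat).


E = m_water * (4.186 * dT + 2260) / 1000
= 68.78 * (4.186 * 66.06 + 2260) / 1000
= 174.4623 MJ

174.4623 MJ


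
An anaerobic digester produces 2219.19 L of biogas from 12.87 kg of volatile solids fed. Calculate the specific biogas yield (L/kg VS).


Y = V / VS
= 2219.19 / 12.87
= 172.4312 L/kg VS

172.4312 L/kg VS


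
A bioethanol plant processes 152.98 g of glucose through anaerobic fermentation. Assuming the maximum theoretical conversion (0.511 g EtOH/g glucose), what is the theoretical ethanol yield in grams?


Theoretical ethanol yield: m_EtOH = 0.511 * m_glucose
m_EtOH = 0.511 * 152.98 = 78.1728 g

78.1728 g


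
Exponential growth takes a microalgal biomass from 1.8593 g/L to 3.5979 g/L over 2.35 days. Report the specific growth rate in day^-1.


mu = ln(X2/X1) / dt
= ln(3.5979/1.8593) / 2.35
= 0.2809 per day

0.2809 per day


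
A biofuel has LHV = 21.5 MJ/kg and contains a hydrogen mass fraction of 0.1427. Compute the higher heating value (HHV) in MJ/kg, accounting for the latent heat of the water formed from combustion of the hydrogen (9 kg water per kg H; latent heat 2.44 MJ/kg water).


HHV = LHV + H_frac * 9 * 2.44
= 21.5 + 0.1427 * 9 * 2.44
= 24.6337 MJ/kg

24.6337 MJ/kg


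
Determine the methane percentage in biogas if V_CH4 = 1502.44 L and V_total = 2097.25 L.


CH4% = V_CH4 / V_total * 100
= 1502.44 / 2097.25 * 100
= 71.6386%

71.6386%


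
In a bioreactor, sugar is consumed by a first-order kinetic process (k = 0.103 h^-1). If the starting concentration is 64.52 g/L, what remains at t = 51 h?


S = S0 * exp(-k * t)
S = 64.52 * exp(-0.103 * 51)
S = 0.3376 g/L

0.3376 g/L


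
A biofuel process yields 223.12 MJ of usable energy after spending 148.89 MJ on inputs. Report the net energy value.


NEV = E_out - E_in
= 223.12 - 148.89
= 74.2300 MJ

74.2300 MJ


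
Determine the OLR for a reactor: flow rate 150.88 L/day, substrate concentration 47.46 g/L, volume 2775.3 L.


OLR = Q * S / V
= 150.88 * 47.46 / 2775.3
= 2.5802 g/L/day

2.5802 g/L/day


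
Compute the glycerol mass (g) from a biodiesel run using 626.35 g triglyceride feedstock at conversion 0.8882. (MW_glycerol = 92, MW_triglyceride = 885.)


glycerol = oil * conv * (92/885)
= 626.35 * 0.8882 * 92 / 885
= 57.8326 g

57.8326 g


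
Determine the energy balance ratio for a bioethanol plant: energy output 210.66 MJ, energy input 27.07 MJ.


EROI = E_out / E_in
= 210.66 / 27.07
= 7.7820

7.7820


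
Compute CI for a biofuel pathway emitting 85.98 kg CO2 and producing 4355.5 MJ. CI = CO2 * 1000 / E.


CI = CO2 * 1000 / E
= 85.98 * 1000 / 4355.5
= 19.7406 g CO2/MJ

19.7406 g CO2/MJ


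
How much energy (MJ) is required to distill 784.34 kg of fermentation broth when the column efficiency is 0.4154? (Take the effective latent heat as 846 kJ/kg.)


E = m * 846 / (eta * 1000)
= 784.34 * 846 / (0.4154 * 1000)
= 1597.3800 MJ

1597.3800 MJ


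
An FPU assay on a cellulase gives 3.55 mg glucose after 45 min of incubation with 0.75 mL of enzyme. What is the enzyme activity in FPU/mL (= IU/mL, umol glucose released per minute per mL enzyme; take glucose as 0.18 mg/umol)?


Activity = glucose_mg / (0.18 mg/umol * V_mL * t_min)
= 3.55 / (0.18 * 0.75 * 45)
= 0.5844 FPU/mL

0.5844 FPU/mL


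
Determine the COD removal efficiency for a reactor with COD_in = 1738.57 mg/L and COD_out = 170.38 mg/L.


eta = (COD_in - COD_out) / COD_in * 100
= (1738.57 - 170.38) / 1738.57 * 100
= 90.2000%

90.2000%


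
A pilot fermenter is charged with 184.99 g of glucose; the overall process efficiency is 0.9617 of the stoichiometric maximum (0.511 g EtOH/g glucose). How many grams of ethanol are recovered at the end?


Actual ethanol: m = 0.511 * 184.99 * 0.9617
m = 90.9094 g

90.9094 g


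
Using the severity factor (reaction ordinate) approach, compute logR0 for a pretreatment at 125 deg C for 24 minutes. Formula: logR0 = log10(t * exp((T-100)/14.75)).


logR0 = log10(t * exp((T - 100) / 14.75))
= log10(24 * exp((125 - 100) / 14.75))
= 2.1163

2.1163


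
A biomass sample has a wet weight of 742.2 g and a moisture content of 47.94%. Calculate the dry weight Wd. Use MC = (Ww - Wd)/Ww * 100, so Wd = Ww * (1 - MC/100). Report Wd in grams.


Wd = Ww * (1 - MC/100)
= 742.2 * (1 - 47.94/100)
= 386.3893 g

386.3893 g


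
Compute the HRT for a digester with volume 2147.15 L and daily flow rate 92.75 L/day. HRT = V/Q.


HRT = V / Q
= 2147.15 / 92.75
= 23.1499 days

23.1499 days


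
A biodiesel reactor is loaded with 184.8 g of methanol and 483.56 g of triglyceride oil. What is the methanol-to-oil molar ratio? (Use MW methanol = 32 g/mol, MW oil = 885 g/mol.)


Molar ratio = n_MeOH / n_oil = (MeOH/32) / (oil/885) = (MeOH * 885) / (32 * oil)
= (184.8 * 885) / (32 * 483.56)
= 10.5693

10.5693


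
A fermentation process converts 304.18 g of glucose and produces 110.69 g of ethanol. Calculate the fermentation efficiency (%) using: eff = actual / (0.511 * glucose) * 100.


Fermentation efficiency = (actual / (0.511 * glucose)) * 100
= (110.69 / (0.511 * 304.18)) * 100
= 71.2126%

71.2126%


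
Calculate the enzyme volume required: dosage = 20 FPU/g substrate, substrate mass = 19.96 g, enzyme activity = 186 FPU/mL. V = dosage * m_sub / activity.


V = dosage * m_sub / activity
V = 20 * 19.96 / 186
V = 2.1462 mL

2.1462 mL


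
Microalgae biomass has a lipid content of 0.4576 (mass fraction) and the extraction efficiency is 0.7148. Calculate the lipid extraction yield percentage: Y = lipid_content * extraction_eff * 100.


Y = lipid_content * extraction_eff * 100
= 0.4576 * 0.7148 * 100
= 32.7092%

32.7092%


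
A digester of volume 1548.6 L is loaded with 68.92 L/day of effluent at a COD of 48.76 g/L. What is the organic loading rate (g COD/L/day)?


OLR = Q * S / V
= 68.92 * 48.76 / 1548.6
= 2.1700 g/L/day

2.1700 g/L/day


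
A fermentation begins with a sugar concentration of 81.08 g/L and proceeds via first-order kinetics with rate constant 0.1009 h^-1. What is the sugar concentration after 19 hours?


S = S0 * exp(-k * t)
S = 81.08 * exp(-0.1009 * 19)
S = 11.9214 g/L

11.9214 g/L


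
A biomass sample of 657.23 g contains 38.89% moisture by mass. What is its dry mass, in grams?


Wd = Ww * (1 - MC/100)
= 657.23 * (1 - 38.89/100)
= 401.6333 g

401.6333 g


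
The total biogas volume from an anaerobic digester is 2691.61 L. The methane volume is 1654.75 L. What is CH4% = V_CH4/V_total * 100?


CH4% = V_CH4 / V_total * 100
= 1654.75 / 2691.61 * 100
= 61.4781%

61.4781%


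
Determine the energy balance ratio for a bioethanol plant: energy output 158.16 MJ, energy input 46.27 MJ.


EROI = E_out / E_in
= 158.16 / 46.27
= 3.4182

3.4182


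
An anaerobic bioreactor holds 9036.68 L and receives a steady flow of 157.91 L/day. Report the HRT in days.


HRT = V / Q
= 9036.68 / 157.91
= 57.2268 days

57.2268 days


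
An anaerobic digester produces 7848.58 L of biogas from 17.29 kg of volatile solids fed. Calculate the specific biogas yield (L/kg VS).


Y = V / VS
= 7848.58 / 17.29
= 453.9375 L/kg VS

453.9375 L/kg VS


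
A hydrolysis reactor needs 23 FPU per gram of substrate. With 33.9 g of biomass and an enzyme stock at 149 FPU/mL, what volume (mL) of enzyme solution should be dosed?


V = dosage * m_sub / activity
V = 23 * 33.9 / 149
V = 5.2329 mL

5.2329 mL


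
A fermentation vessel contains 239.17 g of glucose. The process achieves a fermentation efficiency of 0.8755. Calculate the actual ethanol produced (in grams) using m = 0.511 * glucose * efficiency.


Actual ethanol: m = 0.511 * 239.17 * 0.8755
m = 107.0000 g

107.0000 g


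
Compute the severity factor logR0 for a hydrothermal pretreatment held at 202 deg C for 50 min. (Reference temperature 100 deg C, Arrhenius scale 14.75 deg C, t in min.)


logR0 = log10(t * exp((T - 100) / 14.75))
= log10(50 * exp((202 - 100) / 14.75))
= 4.7022

4.7022
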